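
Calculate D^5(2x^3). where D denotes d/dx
0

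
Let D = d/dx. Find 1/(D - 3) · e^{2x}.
- e^{2 x}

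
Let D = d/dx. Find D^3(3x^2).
0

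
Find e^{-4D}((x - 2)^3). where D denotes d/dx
x^{3} - 18 x^{2} + 108 x - 216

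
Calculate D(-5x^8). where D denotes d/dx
- 40 x^{7}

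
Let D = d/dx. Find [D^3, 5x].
15D^{2}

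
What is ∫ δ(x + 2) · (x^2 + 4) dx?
8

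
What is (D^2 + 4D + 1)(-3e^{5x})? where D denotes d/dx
- 138 e^{5 x}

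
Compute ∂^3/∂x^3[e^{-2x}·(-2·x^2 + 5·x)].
4 \left(4 x^{2} - 22 x + 21\right) e^{- 2 x}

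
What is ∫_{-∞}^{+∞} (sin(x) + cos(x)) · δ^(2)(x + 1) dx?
- \cos{\left(1 \right)} + \sin{\left(1 \right)}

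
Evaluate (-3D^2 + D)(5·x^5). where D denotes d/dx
25 x^{3} \left(x - 12\right)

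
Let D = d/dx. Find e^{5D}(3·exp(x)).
3 e^{x + 5}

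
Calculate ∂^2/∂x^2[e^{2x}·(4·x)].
16 \left(x + 1\right) e^{2 x}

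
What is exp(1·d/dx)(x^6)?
x^{6} + 6 x^{5} + 15 x^{4} + 20 x^{3} + 15 x^{2} + 6 x + 1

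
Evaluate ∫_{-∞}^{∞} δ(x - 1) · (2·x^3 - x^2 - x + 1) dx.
1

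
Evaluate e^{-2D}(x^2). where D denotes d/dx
x^{2} - 4 x + 4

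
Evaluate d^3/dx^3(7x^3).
42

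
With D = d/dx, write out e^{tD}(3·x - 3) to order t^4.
3 t + 3 x - 3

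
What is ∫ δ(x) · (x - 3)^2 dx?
9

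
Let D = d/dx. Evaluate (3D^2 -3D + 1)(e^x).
e^{x}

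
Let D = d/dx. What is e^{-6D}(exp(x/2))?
e^{\frac{x}{2} - 3}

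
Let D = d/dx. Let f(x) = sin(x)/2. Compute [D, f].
\frac{\cos{\left(x \right)}}{2}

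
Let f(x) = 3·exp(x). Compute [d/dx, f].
3 e^{x}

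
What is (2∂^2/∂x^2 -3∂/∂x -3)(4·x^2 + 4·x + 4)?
- 12 x^{2} - 36 x - 8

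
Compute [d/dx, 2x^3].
6 x^{2}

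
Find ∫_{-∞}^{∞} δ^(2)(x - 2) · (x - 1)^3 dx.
6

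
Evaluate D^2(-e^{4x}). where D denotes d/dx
- 16 e^{4 x}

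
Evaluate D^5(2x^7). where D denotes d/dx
5040 x^{2}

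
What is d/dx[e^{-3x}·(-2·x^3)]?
6 x^{2} \left(x - 1\right) e^{- 3 x}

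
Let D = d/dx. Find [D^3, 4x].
12D^{2}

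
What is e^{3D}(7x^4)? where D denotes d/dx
7 x^{4} + 84 x^{3} + 378 x^{2} + 756 x + 567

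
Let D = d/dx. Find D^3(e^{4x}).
64 e^{4 x}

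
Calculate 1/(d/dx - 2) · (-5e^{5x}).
- \frac{5 e^{5 x}}{3}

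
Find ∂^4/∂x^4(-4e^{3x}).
- 324 e^{3 x}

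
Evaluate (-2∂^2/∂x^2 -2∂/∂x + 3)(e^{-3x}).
- 9 e^{- 3 x}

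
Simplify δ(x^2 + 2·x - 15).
\frac{\delta(x - 3) + \delta(x + 5)}{8}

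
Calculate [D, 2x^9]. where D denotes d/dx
18 x^{8}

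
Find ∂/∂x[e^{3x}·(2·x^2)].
2 x \left(3 x + 2\right) e^{3 x}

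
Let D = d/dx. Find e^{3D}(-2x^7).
- 2 x^{7} - 42 x^{6} - 378 x^{5} - 1890 x^{4} - 5670 x^{3} - 10206 x^{2} - 10206 x - 4374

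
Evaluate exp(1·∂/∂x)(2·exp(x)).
2 e^{x + 1}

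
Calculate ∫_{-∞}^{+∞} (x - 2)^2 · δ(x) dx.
4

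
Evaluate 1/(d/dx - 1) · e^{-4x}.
- \frac{e^{- 4 x}}{5}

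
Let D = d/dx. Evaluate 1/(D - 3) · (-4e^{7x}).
- e^{7 x}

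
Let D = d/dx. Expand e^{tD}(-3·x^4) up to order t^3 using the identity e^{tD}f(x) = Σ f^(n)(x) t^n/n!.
3 x \left(- 4 t^{3} - 6 t^{2} x - 4 t x^{2} - x^{3}\right)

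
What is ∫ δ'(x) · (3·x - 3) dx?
-3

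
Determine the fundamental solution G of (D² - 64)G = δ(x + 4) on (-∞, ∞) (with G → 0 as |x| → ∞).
-\frac{e^{-8|x + 4|}}{16}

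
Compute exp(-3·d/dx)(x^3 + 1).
x^{3} - 9 x^{2} + 27 x - 26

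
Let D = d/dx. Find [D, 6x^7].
42 x^{6}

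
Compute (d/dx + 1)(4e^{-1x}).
0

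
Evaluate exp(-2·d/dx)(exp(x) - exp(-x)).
- e^{2 - x} + e^{x - 2}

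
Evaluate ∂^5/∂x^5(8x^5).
960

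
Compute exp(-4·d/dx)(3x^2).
3 x^{2} - 24 x + 48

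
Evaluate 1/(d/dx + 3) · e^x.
\frac{e^{x}}{4}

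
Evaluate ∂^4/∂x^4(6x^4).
144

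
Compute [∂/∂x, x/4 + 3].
\frac{1}{4}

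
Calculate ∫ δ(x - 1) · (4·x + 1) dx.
5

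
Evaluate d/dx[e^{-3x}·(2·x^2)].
2 x \left(2 - 3 x\right) e^{- 3 x}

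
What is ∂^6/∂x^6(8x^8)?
161280 x^{2}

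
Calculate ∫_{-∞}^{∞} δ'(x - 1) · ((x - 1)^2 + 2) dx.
0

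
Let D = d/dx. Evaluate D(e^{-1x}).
- e^{- x}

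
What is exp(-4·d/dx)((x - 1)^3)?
x^{3} - 15 x^{2} + 75 x - 125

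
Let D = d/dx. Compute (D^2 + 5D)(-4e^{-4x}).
16 e^{- 4 x}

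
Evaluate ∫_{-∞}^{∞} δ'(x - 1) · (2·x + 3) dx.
-2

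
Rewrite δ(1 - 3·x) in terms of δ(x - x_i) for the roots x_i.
\frac{\delta(x - 1/3)}{3}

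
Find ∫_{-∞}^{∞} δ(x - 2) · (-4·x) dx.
-8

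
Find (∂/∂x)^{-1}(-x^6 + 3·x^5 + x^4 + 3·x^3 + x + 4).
- \frac{x^{7}}{7} + \frac{x^{6}}{2} + \frac{x^{5}}{5} + \frac{3 x^{4}}{4} + \frac{x^{2}}{2} + 4 x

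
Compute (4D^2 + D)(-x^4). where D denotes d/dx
4 x^{2} \left(- x - 12\right)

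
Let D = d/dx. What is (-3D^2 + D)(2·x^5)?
10 x^{3} \left(x - 12\right)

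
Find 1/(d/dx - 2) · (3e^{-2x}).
- \frac{3 e^{- 2 x}}{4}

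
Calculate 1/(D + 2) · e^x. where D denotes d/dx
\frac{e^{x}}{3}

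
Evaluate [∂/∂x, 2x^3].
6 x^{2}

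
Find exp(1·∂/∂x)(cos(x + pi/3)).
\cos{\left(x + 1 + \frac{\pi}{3} \right)}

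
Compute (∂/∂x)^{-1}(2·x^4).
\frac{2 x^{5}}{5}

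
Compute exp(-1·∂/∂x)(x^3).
x^{3} - 3 x^{2} + 3 x - 1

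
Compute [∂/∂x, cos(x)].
- \sin{\left(x \right)}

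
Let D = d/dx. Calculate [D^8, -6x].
-48D^{7}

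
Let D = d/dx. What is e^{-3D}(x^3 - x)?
x^{3} - 9 x^{2} + 26 x - 24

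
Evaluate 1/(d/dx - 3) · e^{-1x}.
- \frac{e^{- x}}{4}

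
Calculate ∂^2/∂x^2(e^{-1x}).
e^{- x}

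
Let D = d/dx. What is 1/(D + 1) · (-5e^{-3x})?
\frac{5 e^{- 3 x}}{2}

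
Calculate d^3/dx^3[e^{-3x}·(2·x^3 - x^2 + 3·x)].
3 \left(- 18 x^{3} + 63 x^{2} - 81 x + 37\right) e^{- 3 x}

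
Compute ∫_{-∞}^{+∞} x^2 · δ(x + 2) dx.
4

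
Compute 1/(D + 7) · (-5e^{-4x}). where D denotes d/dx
- \frac{5 e^{- 4 x}}{3}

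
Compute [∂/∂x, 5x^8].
40 x^{7}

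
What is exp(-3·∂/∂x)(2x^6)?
2 x^{6} - 36 x^{5} + 270 x^{4} - 1080 x^{3} + 2430 x^{2} - 2916 x + 1458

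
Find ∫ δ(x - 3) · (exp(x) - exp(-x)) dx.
2 \sinh{\left(3 \right)}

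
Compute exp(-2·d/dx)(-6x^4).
- 6 x^{4} + 48 x^{3} - 144 x^{2} + 192 x - 96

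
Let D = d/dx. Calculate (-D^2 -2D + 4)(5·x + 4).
20 x + 6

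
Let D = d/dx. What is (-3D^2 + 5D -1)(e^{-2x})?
- 23 e^{- 2 x}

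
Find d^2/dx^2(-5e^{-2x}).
- 20 e^{- 2 x}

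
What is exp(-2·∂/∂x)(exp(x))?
e^{x - 2}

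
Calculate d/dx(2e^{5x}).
10 e^{5 x}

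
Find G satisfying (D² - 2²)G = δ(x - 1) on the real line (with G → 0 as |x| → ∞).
-\frac{e^{-2|x - 1|}}{4}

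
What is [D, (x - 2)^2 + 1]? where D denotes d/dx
2 x - 4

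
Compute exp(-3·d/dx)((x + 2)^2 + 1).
x^{2} - 2 x + 2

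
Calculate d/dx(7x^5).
35 x^{4}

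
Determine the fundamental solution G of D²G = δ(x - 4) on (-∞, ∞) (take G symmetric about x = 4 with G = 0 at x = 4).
\frac{|x - 4|}{2}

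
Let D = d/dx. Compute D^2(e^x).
e^{x}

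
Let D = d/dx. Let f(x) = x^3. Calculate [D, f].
3 x^{2}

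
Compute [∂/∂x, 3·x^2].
6 x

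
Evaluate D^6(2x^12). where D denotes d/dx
1330560 x^{6}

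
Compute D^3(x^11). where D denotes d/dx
990 x^{8}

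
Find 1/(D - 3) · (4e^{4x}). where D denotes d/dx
4 e^{4 x}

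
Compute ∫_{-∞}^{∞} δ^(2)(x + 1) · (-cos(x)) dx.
\cos{\left(1 \right)}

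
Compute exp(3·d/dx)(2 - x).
- x - 1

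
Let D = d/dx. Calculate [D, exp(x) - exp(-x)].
2 \cosh{\left(x \right)}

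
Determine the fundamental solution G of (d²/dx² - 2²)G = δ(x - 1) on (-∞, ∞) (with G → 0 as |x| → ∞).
-\frac{e^{-2|x - 1|}}{4}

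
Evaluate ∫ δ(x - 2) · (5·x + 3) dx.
13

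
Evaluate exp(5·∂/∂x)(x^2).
x^{2} + 10 x + 25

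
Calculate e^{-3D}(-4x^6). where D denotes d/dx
- 4 x^{6} + 72 x^{5} - 540 x^{4} + 2160 x^{3} - 4860 x^{2} + 5832 x - 2916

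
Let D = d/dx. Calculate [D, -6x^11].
- 66 x^{10}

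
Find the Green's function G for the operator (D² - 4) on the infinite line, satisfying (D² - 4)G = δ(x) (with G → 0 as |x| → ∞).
-\frac{e^{-2|x|}}{4}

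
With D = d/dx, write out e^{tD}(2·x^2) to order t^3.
2 t^{2} + 4 t x + 2 x^{2}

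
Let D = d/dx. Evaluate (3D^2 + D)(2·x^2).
4 x + 12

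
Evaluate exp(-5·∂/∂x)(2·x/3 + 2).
\frac{2 x}{3} - \frac{4}{3}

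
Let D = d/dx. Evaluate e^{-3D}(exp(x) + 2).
e^{x - 3} + 2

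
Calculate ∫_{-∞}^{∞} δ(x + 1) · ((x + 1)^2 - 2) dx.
-2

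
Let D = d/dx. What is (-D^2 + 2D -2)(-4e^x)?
4 e^{x}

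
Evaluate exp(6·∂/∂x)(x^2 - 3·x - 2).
x^{2} + 9 x + 16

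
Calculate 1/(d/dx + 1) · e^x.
\frac{e^{x}}{2}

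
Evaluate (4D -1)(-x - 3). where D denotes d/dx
x - 1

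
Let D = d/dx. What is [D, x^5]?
5 x^{4}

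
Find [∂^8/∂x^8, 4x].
32\frac{d^{7}}{dx^{7}}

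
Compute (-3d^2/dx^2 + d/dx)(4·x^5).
20 x^{3} \left(x - 12\right)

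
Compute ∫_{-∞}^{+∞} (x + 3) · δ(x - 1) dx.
4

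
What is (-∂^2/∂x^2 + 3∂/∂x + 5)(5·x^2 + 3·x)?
25 x^{2} + 45 x - 1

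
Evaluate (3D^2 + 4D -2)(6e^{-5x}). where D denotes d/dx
318 e^{- 5 x}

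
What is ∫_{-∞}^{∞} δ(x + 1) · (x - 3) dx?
-4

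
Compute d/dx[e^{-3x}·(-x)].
\left(3 x - 1\right) e^{- 3 x}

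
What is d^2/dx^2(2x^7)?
84 x^{5}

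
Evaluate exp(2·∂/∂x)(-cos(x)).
- \cos{\left(x + 2 \right)}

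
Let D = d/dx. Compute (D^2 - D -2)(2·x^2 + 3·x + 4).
- 4 x^{2} - 10 x - 7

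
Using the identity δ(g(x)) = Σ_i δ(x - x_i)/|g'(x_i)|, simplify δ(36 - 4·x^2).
\frac{\delta(x - 3) + \delta(x + 3)}{24}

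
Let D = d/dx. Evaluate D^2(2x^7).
84 x^{5}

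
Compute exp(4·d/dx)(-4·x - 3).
- 4 x - 19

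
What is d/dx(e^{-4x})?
- 4 e^{- 4 x}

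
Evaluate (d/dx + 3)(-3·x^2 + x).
- 9 x^{2} - 3 x + 1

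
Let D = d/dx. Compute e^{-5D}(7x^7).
7 x^{7} - 245 x^{6} + 3675 x^{5} - 30625 x^{4} + 153125 x^{3} - 459375 x^{2} + 765625 x - 546875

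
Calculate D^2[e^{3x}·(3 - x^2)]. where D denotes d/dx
\left(- 9 x^{2} - 12 x + 25\right) e^{3 x}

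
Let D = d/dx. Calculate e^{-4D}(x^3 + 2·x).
x^{3} - 12 x^{2} + 50 x - 72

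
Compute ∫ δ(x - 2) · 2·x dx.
4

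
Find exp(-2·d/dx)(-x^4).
- x^{4} + 8 x^{3} - 24 x^{2} + 32 x - 16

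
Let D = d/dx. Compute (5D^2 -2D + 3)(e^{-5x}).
138 e^{- 5 x}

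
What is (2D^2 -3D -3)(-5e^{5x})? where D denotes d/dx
- 160 e^{5 x}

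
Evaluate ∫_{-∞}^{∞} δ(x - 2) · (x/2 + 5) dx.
6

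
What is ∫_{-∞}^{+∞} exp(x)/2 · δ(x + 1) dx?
\frac{1}{2 e}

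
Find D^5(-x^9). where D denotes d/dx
- 15120 x^{4}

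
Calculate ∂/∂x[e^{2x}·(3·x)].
\left(6 x + 3\right) e^{2 x}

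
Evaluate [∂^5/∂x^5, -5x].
-25\frac{d^{4}}{dx^{4}}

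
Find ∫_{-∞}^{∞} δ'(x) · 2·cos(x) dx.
0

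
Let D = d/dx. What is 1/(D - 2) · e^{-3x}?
- \frac{e^{- 3 x}}{5}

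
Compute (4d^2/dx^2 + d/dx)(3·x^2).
6 x + 24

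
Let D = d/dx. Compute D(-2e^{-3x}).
6 e^{- 3 x}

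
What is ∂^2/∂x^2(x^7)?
42 x^{5}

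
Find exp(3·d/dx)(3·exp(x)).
3 e^{x + 3}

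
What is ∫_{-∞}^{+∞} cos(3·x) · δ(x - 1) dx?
\cos{\left(3 \right)}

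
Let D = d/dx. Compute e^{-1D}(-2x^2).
- 2 x^{2} + 4 x - 2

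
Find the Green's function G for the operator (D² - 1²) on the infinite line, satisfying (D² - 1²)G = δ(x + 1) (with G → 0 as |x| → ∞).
-\frac{e^{-|x + 1|}}{2}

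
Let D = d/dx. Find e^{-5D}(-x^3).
- x^{3} + 15 x^{2} - 75 x + 125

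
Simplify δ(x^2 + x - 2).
\frac{\delta(x - 1) + \delta(x + 2)}{3}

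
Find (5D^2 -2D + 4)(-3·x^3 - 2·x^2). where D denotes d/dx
- 12 x^{3} + 10 x^{2} - 82 x - 20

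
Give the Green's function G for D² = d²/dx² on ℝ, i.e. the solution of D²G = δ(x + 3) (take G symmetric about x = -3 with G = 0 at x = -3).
\frac{|x + 3|}{2}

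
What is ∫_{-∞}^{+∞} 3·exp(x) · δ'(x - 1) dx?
- 3 e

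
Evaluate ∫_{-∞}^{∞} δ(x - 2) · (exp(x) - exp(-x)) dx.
2 \sinh{\left(2 \right)}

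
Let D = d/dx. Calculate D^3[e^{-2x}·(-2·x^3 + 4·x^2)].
4 \left(4 x^{3} - 26 x^{2} + 42 x - 15\right) e^{- 2 x}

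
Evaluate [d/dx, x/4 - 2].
\frac{1}{4}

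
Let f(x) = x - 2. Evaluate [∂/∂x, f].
1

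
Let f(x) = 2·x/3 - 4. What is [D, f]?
\frac{2}{3}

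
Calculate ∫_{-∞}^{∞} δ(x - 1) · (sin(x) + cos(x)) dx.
\cos{\left(1 \right)} + \sin{\left(1 \right)}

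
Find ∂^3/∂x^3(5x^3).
30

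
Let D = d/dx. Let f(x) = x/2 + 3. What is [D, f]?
\frac{1}{2}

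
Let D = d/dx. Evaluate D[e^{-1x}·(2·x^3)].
2 x^{2} \left(3 - x\right) e^{- x}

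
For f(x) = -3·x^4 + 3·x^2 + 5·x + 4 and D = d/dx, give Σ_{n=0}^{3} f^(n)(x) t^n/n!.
- 12 t^{3} x + t^{2} \left(3 - 18 x^{2}\right) + t \left(- 12 x^{3} + 6 x + 5\right) - 3 x^{4} + 3 x^{2} + 5 x + 4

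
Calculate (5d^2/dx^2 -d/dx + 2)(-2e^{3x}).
- 88 e^{3 x}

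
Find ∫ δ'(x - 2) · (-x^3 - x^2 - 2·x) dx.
18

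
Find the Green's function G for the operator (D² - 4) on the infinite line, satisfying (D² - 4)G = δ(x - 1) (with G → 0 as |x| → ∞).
-\frac{e^{-2|x - 1|}}{4}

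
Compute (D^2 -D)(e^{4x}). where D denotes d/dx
12 e^{4 x}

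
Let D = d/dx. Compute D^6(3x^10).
453600 x^{4}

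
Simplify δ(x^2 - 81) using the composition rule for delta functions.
\frac{\delta(x - 9) + \delta(x + 9)}{18}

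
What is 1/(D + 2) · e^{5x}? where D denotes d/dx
\frac{e^{5 x}}{7}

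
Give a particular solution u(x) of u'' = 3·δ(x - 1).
\frac{3|x - 1|}{2}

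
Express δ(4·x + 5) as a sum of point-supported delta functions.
\frac{\delta(x + 5/4)}{4}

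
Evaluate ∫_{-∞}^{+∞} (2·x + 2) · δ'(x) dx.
-2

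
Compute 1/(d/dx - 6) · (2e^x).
- \frac{2 e^{x}}{5}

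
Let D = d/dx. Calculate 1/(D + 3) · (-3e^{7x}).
- \frac{3 e^{7 x}}{10}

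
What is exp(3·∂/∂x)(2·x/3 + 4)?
\frac{2 x}{3} + 6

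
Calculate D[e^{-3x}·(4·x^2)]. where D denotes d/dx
4 x \left(2 - 3 x\right) e^{- 3 x}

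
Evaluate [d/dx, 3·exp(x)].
3 e^{x}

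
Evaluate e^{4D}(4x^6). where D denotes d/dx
4 x^{6} + 96 x^{5} + 960 x^{4} + 5120 x^{3} + 15360 x^{2} + 24576 x + 16384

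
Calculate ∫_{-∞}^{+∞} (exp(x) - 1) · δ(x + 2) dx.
-1 + e^{-2}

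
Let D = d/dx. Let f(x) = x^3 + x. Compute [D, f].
3 x^{2} + 1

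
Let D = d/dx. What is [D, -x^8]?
- 8 x^{7}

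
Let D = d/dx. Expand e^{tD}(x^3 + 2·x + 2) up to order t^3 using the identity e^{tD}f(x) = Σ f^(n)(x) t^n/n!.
t^{3} + 3 t^{2} x + t \left(3 x^{2} + 2\right) + x^{3} + 2 x + 2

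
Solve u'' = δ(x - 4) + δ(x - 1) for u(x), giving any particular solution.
\frac{|x - 4|}{2} + \frac{|x - 1|}{2}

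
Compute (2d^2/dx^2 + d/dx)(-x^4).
4 x^{2} \left(- x - 6\right)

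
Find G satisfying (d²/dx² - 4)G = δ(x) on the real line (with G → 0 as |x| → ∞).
-\frac{e^{-2|x|}}{4}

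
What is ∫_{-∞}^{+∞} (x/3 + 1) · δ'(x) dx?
- \frac{1}{3}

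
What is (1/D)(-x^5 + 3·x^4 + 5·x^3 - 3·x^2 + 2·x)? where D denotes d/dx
- \frac{x^{6}}{6} + \frac{3 x^{5}}{5} + \frac{5 x^{4}}{4} - x^{3} + x^{2}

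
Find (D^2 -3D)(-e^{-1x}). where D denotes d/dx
- 4 e^{- x}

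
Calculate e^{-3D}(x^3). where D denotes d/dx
x^{3} - 9 x^{2} + 27 x - 27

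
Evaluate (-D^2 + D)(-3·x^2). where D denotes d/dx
6 - 6 x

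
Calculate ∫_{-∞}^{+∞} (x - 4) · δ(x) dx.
-4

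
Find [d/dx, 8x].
8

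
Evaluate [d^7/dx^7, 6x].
42\frac{d^{6}}{dx^{6}}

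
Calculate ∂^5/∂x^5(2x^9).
30240 x^{4}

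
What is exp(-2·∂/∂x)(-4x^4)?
- 4 x^{4} + 32 x^{3} - 96 x^{2} + 128 x - 64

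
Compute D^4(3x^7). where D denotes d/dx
2520 x^{3}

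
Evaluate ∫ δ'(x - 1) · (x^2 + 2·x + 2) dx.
-4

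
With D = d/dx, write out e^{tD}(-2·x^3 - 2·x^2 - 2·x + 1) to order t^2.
- t^{2} \left(6 x + 2\right) - 2 t \left(3 x^{2} + 2 x + 1\right) - 2 x^{3} - 2 x^{2} - 2 x + 1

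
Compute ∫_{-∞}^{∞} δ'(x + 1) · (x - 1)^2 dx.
4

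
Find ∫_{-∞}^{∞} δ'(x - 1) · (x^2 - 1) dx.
-2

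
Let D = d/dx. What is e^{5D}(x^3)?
x^{3} + 15 x^{2} + 75 x + 125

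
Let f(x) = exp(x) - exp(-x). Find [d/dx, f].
2 \cosh{\left(x \right)}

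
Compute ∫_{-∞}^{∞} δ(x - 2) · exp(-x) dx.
e^{-2}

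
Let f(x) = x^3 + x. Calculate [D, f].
3 x^{2} + 1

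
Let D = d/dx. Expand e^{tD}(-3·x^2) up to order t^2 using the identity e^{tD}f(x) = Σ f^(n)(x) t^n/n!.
- 3 t^{2} - 6 t x - 3 x^{2}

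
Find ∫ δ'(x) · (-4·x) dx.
4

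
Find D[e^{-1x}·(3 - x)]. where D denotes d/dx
\left(x - 4\right) e^{- x}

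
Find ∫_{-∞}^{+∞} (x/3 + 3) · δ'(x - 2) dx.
- \frac{1}{3}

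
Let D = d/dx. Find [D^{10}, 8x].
80D^{9}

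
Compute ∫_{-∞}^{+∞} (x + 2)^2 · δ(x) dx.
4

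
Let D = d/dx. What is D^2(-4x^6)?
- 120 x^{4}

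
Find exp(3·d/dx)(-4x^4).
- 4 x^{4} - 48 x^{3} - 216 x^{2} - 432 x - 324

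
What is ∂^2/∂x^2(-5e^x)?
- 5 e^{x}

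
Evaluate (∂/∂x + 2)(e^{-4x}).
- 2 e^{- 4 x}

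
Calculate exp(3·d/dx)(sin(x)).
\sin{\left(x + 3 \right)}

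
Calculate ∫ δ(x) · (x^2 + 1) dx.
1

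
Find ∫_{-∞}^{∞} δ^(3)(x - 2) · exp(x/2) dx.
- \frac{e}{8}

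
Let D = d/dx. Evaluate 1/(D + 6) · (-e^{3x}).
- \frac{e^{3 x}}{9}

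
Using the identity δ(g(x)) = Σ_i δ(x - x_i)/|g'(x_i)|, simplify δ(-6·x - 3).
\frac{\delta(x + 1/2)}{6}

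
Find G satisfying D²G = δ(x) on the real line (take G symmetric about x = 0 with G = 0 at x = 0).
\frac{|x|}{2}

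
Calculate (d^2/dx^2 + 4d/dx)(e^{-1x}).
- 3 e^{- x}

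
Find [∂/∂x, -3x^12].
- 36 x^{11}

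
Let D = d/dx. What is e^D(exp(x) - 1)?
e^{x + 1} - 1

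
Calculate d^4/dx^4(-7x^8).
- 11760 x^{4}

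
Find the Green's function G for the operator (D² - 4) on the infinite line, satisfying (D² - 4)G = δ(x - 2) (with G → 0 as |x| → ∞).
-\frac{e^{-2|x - 2|}}{4}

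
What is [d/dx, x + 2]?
1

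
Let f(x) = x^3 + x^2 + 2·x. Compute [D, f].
3 x^{2} + 2 x + 2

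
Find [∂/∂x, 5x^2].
10 x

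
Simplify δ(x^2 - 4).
\frac{\delta(x - 2) + \delta(x + 2)}{4}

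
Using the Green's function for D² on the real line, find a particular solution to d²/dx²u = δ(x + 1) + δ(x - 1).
\frac{|x + 1|}{2} + \frac{|x - 1|}{2}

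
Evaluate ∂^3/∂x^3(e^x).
e^{x}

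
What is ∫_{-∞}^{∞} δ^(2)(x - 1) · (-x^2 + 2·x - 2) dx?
-2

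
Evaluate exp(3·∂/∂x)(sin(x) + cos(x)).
\sqrt{2} \sin{\left(x + \frac{\pi}{4} + 3 \right)}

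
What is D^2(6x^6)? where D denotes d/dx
180 x^{4}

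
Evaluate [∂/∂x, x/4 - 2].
\frac{1}{4}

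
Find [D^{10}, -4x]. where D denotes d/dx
-40D^{9}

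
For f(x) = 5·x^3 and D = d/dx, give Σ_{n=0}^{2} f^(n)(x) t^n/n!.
5 x \left(3 t^{2} + 3 t x + x^{2}\right)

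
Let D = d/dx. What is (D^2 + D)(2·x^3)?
6 x \left(x + 2\right)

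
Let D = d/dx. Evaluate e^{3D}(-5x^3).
- 5 x^{3} - 45 x^{2} - 135 x - 135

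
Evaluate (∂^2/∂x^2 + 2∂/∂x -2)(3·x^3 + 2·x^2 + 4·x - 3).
- 6 x^{3} + 14 x^{2} + 18 x + 18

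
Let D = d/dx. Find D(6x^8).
48 x^{7}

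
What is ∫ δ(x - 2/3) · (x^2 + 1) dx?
\frac{13}{9}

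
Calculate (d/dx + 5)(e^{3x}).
8 e^{3 x}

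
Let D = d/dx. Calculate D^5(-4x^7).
- 10080 x^{2}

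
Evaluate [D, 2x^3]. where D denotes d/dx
6 x^{2}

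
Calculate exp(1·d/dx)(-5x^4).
- 5 x^{4} - 20 x^{3} - 30 x^{2} - 20 x - 5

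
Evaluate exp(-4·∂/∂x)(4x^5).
4 x^{5} - 80 x^{4} + 640 x^{3} - 2560 x^{2} + 5120 x - 4096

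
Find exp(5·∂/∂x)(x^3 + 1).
x^{3} + 15 x^{2} + 75 x + 126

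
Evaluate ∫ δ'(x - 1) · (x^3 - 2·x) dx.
-1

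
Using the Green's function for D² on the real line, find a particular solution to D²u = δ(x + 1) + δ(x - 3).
\frac{|x + 1|}{2} + \frac{|x - 3|}{2}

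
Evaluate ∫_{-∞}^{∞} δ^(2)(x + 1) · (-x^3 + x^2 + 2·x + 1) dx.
8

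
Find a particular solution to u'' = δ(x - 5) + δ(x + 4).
\frac{|x - 5|}{2} + \frac{|x + 4|}{2}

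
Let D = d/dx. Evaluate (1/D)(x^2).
\frac{x^{3}}{3}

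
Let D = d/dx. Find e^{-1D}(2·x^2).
2 x^{2} - 4 x + 2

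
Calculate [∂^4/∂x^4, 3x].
12\frac{d^{3}}{dx^{3}}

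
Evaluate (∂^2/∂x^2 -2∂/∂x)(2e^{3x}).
6 e^{3 x}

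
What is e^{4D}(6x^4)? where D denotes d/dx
6 x^{4} + 96 x^{3} + 576 x^{2} + 1536 x + 1536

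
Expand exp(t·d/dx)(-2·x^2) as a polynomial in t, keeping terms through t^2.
- 2 t^{2} - 4 t x - 2 x^{2}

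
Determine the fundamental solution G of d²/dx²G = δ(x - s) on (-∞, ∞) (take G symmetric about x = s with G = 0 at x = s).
\frac{|x - s|}{2}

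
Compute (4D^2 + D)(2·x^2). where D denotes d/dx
4 x + 16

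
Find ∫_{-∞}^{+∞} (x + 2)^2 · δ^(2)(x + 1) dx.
2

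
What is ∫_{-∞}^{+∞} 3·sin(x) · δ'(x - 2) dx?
- 3 \cos{\left(2 \right)}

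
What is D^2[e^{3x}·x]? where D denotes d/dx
\left(9 x + 6\right) e^{3 x}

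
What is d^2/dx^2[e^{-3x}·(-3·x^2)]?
3 \left(- 9 x^{2} + 12 x - 2\right) e^{- 3 x}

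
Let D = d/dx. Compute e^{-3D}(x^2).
x^{2} - 6 x + 9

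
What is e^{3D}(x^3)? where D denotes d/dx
x^{3} + 9 x^{2} + 27 x + 27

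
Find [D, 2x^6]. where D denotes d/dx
12 x^{5}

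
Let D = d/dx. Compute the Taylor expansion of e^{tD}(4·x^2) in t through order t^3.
4 t^{2} + 8 t x + 4 x^{2}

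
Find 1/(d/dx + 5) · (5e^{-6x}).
- 5 e^{- 6 x}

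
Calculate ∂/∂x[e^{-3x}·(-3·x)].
3 \left(3 x - 1\right) e^{- 3 x}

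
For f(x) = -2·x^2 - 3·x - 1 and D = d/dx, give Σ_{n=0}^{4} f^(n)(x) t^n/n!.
- 2 t^{2} - t \left(4 x + 3\right) - 2 x^{2} - 3 x - 1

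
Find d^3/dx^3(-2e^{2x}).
- 16 e^{2 x}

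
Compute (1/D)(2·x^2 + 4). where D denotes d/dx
\frac{2 x^{3}}{3} + 4 x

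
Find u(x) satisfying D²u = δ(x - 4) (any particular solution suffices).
\frac{|x - 4|}{2}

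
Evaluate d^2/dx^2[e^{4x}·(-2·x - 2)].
\left(- 32 x - 48\right) e^{4 x}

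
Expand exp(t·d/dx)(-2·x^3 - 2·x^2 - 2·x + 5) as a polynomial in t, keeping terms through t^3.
- 2 t^{3} - t^{2} \left(6 x + 2\right) - 2 t \left(3 x^{2} + 2 x + 1\right) - 2 x^{3} - 2 x^{2} - 2 x + 5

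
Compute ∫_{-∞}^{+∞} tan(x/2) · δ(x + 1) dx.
- \tan{\left(\frac{1}{2} \right)}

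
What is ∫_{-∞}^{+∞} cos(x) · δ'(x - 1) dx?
\sin{\left(1 \right)}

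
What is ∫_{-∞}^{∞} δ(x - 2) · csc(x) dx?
\csc{\left(2 \right)}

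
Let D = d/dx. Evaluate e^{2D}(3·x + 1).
3 x + 7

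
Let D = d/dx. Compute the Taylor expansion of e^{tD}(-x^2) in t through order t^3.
- t^{2} - 2 t x - x^{2}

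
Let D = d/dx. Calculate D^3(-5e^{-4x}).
320 e^{- 4 x}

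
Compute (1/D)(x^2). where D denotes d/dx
\frac{x^{3}}{3}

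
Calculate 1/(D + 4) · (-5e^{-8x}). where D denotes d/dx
\frac{5 e^{- 8 x}}{4}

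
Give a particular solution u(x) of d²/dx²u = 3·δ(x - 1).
\frac{3|x - 1|}{2}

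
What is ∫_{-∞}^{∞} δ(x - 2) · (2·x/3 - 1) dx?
\frac{1}{3}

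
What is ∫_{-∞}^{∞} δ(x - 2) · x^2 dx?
4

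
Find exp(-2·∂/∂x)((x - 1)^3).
x^{3} - 9 x^{2} + 27 x - 27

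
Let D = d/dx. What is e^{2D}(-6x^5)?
- 6 x^{5} - 60 x^{4} - 240 x^{3} - 480 x^{2} - 480 x - 192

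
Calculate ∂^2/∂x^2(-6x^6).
- 180 x^{4}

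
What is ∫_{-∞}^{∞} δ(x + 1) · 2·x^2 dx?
2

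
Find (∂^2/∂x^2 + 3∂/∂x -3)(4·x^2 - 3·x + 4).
- 12 x^{2} + 33 x - 13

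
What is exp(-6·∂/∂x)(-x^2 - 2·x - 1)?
- x^{2} + 10 x - 25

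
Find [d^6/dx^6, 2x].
12\frac{d^{5}}{dx^{5}}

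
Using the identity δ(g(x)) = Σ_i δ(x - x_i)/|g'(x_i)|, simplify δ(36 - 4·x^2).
\frac{\delta(x - 3) + \delta(x + 3)}{24}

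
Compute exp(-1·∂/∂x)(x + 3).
x + 2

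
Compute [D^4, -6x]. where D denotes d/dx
-24D^{3}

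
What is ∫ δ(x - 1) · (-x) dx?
-1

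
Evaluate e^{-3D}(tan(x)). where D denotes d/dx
\tan{\left(x - 3 \right)}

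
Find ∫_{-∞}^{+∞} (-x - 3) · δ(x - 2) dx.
-5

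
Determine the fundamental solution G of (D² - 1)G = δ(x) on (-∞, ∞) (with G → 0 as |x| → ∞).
-\frac{e^{-|x|}}{2}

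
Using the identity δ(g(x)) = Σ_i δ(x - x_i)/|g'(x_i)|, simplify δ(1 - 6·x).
\frac{\delta(x - 1/6)}{6}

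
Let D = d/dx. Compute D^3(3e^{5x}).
375 e^{5 x}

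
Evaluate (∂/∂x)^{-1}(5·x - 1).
\frac{5 x^{2}}{2} - x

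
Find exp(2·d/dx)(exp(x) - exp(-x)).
2 \sinh{\left(x + 2 \right)}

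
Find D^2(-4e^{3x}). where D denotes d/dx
- 36 e^{3 x}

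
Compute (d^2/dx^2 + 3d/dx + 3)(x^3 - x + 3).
3 x^{3} + 9 x^{2} + 3 x + 6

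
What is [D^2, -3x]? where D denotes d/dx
-6D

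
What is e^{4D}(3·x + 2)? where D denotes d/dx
3 x + 14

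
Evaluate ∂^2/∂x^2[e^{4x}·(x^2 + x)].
\left(16 x^{2} + 32 x + 10\right) e^{4 x}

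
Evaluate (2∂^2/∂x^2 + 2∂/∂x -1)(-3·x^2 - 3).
3 x^{2} - 12 x - 9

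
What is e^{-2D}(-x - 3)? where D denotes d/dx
- x - 1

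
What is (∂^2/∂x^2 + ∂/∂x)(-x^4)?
4 x^{2} \left(- x - 3\right)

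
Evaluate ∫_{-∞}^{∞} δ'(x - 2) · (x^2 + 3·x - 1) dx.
-7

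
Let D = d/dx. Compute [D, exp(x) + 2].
e^{x}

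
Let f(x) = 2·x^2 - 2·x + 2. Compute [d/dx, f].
4 x - 2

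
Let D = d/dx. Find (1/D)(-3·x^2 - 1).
- x^{3} - x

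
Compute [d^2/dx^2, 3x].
6\frac{d}{dx}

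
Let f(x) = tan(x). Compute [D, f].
\frac{1}{\cos^{2}{\left(x \right)}}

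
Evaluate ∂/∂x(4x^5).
20 x^{4}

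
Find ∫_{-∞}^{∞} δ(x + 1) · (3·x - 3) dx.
-6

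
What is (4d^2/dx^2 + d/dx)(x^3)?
3 x \left(x + 8\right)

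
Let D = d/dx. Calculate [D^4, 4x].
16D^{3}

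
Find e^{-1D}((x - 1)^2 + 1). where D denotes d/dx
x^{2} - 4 x + 5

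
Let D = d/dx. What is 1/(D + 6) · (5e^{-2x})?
\frac{5 e^{- 2 x}}{4}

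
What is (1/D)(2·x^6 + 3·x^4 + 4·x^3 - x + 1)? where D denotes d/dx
\frac{2 x^{7}}{7} + \frac{3 x^{5}}{5} + x^{4} - \frac{x^{2}}{2} + x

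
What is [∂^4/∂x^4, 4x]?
16\frac{d^{3}}{dx^{3}}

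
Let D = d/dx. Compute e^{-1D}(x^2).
x^{2} - 2 x + 1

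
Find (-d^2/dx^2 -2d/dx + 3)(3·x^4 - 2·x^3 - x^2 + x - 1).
9 x^{4} - 30 x^{3} - 27 x^{2} + 19 x - 3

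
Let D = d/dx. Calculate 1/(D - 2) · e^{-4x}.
- \frac{e^{- 4 x}}{6}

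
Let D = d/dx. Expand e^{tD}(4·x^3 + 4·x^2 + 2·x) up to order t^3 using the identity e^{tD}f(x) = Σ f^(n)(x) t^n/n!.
4 t^{3} + 4 t^{2} \left(3 x + 1\right) + 2 t \left(6 x^{2} + 4 x + 1\right) + 4 x^{3} + 4 x^{2} + 2 x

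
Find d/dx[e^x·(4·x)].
4 \left(x + 1\right) e^{x}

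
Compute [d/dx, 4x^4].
16 x^{3}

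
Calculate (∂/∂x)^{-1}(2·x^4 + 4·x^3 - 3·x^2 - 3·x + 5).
\frac{2 x^{5}}{5} + x^{4} - x^{3} - \frac{3 x^{2}}{2} + 5 x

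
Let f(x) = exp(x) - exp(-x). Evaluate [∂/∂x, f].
2 \cosh{\left(x \right)}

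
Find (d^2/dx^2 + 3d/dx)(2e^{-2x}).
- 4 e^{- 2 x}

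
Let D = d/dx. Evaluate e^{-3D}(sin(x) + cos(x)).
\sqrt{2} \cos{\left(- x + \frac{\pi}{4} + 3 \right)}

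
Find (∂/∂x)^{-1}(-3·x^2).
- x^{3}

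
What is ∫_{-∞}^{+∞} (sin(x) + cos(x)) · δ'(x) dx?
-1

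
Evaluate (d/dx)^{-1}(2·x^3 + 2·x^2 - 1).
\frac{x^{4}}{2} + \frac{2 x^{3}}{3} - x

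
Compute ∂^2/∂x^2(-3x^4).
- 36 x^{2}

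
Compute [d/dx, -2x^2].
- 4 x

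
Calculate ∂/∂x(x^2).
2 x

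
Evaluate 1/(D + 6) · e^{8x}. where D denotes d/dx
\frac{e^{8 x}}{14}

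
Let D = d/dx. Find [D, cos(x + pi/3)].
- \sin{\left(x + \frac{\pi}{3} \right)}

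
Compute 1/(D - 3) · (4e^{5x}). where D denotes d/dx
2 e^{5 x}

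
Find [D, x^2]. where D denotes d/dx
2 x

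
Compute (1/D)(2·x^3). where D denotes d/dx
\frac{x^{4}}{2}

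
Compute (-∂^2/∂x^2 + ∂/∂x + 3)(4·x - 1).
12 x + 1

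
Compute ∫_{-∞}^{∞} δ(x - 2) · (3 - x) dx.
1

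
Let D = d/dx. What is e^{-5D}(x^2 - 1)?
x^{2} - 10 x + 24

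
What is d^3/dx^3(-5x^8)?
- 1680 x^{5}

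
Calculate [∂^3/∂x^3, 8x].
24\frac{d^{2}}{dx^{2}}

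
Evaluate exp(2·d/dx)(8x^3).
8 x^{3} + 48 x^{2} + 96 x + 64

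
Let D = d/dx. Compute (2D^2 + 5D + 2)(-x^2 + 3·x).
- 2 x^{2} - 4 x + 11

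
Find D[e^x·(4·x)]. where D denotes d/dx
4 \left(x + 1\right) e^{x}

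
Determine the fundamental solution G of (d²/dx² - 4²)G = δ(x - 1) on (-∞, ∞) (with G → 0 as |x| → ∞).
-\frac{e^{-4|x - 1|}}{8}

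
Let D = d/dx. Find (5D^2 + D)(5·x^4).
20 x^{2} \left(x + 15\right)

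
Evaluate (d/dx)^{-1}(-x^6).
- \frac{x^{7}}{7}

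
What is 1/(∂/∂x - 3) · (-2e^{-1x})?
\frac{e^{- x}}{2}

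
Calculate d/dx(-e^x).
- e^{x}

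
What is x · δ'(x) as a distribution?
-\delta(x)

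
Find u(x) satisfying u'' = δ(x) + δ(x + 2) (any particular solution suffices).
\frac{|x|}{2} + \frac{|x + 2|}{2}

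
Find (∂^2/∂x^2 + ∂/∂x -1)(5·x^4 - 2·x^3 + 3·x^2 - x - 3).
- 5 x^{4} + 22 x^{3} + 51 x^{2} - 5 x + 8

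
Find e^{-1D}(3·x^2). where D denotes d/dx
3 x^{2} - 6 x + 3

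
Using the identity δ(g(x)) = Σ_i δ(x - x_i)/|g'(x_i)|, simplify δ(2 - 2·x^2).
\frac{\delta(x - 1) + \delta(x + 1)}{4}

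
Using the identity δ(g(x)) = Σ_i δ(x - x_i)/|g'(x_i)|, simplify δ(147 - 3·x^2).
\frac{\delta(x - 7) + \delta(x + 7)}{42}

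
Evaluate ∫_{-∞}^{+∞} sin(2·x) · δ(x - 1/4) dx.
\sin{\left(\frac{1}{2} \right)}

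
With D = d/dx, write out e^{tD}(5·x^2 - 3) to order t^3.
5 t^{2} + 10 t x + 5 x^{2} - 3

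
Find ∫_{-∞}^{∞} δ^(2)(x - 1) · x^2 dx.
2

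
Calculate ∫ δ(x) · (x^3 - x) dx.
0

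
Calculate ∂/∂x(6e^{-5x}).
- 30 e^{- 5 x}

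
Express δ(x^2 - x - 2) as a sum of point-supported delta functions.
\frac{\delta(x + 1) + \delta(x - 2)}{3}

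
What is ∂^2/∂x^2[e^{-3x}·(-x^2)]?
\left(- 9 x^{2} + 12 x - 2\right) e^{- 3 x}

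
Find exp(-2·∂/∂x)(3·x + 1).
3 x - 5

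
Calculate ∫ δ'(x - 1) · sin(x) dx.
- \cos{\left(1 \right)}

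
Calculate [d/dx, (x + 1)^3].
3 \left(x + 1\right)^{2}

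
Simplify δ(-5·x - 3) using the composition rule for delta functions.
\frac{\delta(x + 3/5)}{5}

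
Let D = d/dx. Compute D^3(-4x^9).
- 2016 x^{6}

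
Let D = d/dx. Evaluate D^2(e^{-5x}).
25 e^{- 5 x}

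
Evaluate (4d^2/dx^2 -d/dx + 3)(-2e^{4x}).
- 126 e^{4 x}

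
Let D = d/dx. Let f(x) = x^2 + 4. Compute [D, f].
2 x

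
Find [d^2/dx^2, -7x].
-14\frac{d}{dx}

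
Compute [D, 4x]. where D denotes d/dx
4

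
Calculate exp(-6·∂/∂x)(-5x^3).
- 5 x^{3} + 90 x^{2} - 540 x + 1080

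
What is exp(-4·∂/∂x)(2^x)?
2^{x - 4}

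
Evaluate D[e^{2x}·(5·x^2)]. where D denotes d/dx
10 x \left(x + 1\right) e^{2 x}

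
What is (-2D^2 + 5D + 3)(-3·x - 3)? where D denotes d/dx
- 9 x - 24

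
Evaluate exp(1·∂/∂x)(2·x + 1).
2 x + 3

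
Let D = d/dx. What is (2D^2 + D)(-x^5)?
5 x^{3} \left(- x - 8\right)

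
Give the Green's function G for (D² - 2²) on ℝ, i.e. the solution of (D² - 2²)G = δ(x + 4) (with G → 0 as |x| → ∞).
-\frac{e^{-2|x + 4|}}{4}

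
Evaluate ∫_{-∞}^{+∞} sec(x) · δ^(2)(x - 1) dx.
\left(1 + 2 \tan^{2}{\left(1 \right)}\right) \sec{\left(1 \right)}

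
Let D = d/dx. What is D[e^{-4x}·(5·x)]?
5 \left(1 - 4 x\right) e^{- 4 x}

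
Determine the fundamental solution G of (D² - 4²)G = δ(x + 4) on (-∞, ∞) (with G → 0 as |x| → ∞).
-\frac{e^{-4|x + 4|}}{8}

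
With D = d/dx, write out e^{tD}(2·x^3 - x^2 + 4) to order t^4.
2 t^{3} + t^{2} \left(6 x - 1\right) + 2 t x \left(3 x - 1\right) + 2 x^{3} - x^{2} + 4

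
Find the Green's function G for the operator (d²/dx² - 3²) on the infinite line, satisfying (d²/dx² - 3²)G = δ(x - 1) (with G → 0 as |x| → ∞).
-\frac{e^{-3|x - 1|}}{6}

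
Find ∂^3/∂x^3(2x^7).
420 x^{4}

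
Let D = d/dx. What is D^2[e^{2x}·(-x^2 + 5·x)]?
\left(- 4 x^{2} + 12 x + 18\right) e^{2 x}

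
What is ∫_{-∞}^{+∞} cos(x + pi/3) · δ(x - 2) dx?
\cos{\left(\frac{\pi}{3} + 2 \right)}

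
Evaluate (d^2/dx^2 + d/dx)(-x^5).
5 x^{3} \left(- x - 4\right)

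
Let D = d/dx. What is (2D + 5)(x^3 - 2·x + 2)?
5 x^{3} + 6 x^{2} - 10 x + 6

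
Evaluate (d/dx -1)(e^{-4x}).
- 5 e^{- 4 x}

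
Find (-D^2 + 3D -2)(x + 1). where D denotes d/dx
1 - 2 x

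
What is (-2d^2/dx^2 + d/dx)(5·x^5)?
25 x^{3} \left(x - 8\right)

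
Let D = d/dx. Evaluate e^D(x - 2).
x - 1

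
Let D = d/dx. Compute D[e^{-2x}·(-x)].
\left(2 x - 1\right) e^{- 2 x}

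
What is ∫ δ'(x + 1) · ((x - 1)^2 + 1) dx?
4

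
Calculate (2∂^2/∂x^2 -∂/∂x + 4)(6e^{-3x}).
150 e^{- 3 x}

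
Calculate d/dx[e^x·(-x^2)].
x \left(- x - 2\right) e^{x}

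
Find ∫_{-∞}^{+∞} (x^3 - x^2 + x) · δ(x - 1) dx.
1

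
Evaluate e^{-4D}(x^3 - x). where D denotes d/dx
x^{3} - 12 x^{2} + 47 x - 60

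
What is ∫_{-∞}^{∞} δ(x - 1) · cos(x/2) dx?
\cos{\left(\frac{1}{2} \right)}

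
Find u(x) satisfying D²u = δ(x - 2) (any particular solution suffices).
\frac{|x - 2|}{2}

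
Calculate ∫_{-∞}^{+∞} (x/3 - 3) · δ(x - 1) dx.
- \frac{8}{3}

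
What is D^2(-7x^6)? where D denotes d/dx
- 210 x^{4}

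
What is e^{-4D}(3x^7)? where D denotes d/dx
3 x^{7} - 84 x^{6} + 1008 x^{5} - 6720 x^{4} + 26880 x^{3} - 64512 x^{2} + 86016 x - 49152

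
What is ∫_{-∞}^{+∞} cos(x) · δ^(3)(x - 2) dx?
- \sin{\left(2 \right)}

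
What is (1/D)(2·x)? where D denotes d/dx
x^{2}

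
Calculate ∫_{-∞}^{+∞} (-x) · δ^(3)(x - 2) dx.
0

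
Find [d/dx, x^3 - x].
3 x^{2} - 1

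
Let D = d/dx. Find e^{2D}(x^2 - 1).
x^{2} + 4 x + 3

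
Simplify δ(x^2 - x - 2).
\frac{\delta(x - 2) + \delta(x + 1)}{3}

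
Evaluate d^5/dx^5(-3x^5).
-360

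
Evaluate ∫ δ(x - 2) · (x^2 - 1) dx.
3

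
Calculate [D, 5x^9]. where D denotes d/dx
45 x^{8}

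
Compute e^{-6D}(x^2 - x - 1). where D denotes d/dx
x^{2} - 13 x + 41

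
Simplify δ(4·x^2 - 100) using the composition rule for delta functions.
\frac{\delta(x - 5) + \delta(x + 5)}{40}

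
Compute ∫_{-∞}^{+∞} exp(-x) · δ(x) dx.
1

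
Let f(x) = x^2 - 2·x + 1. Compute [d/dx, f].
2 x - 2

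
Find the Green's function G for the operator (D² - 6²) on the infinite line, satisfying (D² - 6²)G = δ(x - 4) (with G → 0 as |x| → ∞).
-\frac{e^{-6|x - 4|}}{12}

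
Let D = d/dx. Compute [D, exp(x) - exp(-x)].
2 \cosh{\left(x \right)}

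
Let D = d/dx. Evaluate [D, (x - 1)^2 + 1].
2 x - 2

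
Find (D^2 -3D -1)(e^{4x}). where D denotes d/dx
3 e^{4 x}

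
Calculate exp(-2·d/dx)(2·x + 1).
2 x - 3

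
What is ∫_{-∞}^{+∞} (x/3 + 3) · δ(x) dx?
3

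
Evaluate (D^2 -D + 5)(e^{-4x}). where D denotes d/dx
25 e^{- 4 x}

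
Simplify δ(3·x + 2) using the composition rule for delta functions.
\frac{\delta(x + 2/3)}{3}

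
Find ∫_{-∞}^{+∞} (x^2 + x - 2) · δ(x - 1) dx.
0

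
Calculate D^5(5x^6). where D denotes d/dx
3600 x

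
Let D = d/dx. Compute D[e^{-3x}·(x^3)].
3 x^{2} \left(1 - x\right) e^{- 3 x}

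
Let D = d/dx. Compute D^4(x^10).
5040 x^{6}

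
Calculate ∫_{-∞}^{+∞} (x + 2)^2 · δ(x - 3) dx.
25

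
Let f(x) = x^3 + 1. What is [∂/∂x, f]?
3 x^{2}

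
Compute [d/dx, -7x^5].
- 35 x^{4}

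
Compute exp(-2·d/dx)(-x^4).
- x^{4} + 8 x^{3} - 24 x^{2} + 32 x - 16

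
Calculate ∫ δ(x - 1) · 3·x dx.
3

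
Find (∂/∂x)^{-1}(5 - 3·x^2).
- x^{3} + 5 x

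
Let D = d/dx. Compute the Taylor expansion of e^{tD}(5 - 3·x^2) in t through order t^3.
- 3 t^{2} - 6 t x - 3 x^{2} + 5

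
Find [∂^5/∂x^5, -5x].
-25\frac{d^{4}}{dx^{4}}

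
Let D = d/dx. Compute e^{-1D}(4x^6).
4 x^{6} - 24 x^{5} + 60 x^{4} - 80 x^{3} + 60 x^{2} - 24 x + 4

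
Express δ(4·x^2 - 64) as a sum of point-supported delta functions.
\frac{\delta(x - 4) + \delta(x + 4)}{32}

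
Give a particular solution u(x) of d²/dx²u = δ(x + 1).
\frac{|x + 1|}{2}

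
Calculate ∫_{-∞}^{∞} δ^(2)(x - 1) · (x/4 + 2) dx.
0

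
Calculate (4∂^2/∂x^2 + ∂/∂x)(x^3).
3 x \left(x + 8\right)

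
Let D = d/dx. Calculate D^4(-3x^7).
- 2520 x^{3}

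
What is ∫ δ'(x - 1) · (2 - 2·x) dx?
2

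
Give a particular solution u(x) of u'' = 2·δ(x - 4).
|x - 4|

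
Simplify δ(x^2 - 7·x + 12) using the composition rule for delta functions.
\frac{\delta(x - 3) + \delta(x - 4)}{1}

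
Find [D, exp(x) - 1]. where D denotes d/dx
e^{x}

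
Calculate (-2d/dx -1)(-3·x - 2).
3 x + 8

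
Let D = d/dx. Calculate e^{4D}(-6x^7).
- 6 x^{7} - 168 x^{6} - 2016 x^{5} - 13440 x^{4} - 53760 x^{3} - 129024 x^{2} - 172032 x - 98304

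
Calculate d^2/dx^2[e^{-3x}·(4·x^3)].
12 x \left(3 x^{2} - 6 x + 2\right) e^{- 3 x}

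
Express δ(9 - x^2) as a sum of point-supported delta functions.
\frac{\delta(x - 3) + \delta(x + 3)}{6}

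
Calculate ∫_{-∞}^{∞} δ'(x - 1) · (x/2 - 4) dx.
- \frac{1}{2}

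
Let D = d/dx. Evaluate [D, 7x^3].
21 x^{2}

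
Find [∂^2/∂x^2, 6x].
12\frac{d}{dx}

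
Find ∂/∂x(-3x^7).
- 21 x^{6}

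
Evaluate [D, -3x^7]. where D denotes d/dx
- 21 x^{6}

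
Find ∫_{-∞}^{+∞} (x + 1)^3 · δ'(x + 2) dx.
-3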